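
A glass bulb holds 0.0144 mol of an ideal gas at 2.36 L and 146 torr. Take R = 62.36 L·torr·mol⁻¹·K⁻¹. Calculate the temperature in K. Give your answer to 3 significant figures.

T ≈ 384 K

PV = nRT ⇒ T = PV/(nR) = (146 × 2.36) / (0.0144 × 62.36)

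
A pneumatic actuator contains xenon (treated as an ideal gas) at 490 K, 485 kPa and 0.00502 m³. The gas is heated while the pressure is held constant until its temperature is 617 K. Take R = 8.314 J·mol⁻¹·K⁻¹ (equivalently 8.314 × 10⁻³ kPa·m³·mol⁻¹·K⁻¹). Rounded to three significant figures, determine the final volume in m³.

V₂ ≈ 0.00632 m³

Isobaric, so V/T is constant: P₂ = P₁; V₂ = V₁·(T₂/T₁) = 0.006321 m³.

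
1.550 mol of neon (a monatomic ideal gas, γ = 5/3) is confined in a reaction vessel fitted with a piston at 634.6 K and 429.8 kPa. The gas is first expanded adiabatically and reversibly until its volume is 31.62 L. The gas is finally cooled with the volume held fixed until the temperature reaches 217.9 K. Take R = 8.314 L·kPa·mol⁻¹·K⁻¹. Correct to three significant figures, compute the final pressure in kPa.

From PV = nRT: V₁ = nRT₁/P₁ = 19.03 L.
Adiabatic (γ = 5/3), T V^(γ−1) and P V^γ constant: T₂ = T₁·(V₁/V₂)^(γ−1) = 452.3 K; P₂ = P₁·(V₁/V₂)^γ = 184.3 kPa.
Isochoric, so P/T is constant: V₃ = V₂; P₃ = P₂·(T₃/T₂) = 88.80 kPa.

P₃ ≈ 88.8 kPa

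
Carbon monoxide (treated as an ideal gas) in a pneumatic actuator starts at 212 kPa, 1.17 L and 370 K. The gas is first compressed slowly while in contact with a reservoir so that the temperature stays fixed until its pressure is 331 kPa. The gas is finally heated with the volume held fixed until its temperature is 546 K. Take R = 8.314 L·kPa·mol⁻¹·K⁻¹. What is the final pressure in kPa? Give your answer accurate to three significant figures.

P₃ ≈ 488 kPa

Isothermal, so P V is constant: T₂ = T₁; V₂ = V₁·(P₁/P₂) = 0.7494 L.
V constant ⇒ P ∝ T: V₃ = V₂; P₃ = P₂·(T₃/T₂) = 488.4 kPa.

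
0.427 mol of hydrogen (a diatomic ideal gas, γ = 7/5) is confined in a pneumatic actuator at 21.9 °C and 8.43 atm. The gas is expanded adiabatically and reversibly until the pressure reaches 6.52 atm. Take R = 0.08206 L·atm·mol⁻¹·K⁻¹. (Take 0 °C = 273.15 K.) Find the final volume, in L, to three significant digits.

Convert: T₁ = 295.0 K.
From PV = nRT: V₁ = nRT₁/P₁ = 1.226 L.
Adiabatic (γ = 7/5), T V^(γ−1) and P V^γ constant: T₂ = T₁·(P₂/P₁)^((γ−1)/γ) = 274.2 K; V₂ = V₁·(P₁/P₂)^(1/γ) = 1.473 L.

V₂ ≈ 1.47 L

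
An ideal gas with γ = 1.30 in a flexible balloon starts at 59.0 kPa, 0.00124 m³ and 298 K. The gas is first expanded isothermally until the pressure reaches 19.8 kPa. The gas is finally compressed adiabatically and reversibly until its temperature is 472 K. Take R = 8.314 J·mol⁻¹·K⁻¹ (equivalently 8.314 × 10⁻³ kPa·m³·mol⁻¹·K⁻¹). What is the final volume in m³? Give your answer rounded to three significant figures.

V₃ ≈ 0.000798 m³

T constant ⇒ Boyle's law P V = const: T₂ = T₁; V₂ = V₁·(P₁/P₂) = 0.003695 m³.
Reversible adiabatic, γ = 1.30: P₃ = P₂·(T₃/T₂)^(γ/(γ−1)) = 145.3 kPa; V₃ = V₂·(T₂/T₃)^(1/(γ−1)) = 0.0007977 m³.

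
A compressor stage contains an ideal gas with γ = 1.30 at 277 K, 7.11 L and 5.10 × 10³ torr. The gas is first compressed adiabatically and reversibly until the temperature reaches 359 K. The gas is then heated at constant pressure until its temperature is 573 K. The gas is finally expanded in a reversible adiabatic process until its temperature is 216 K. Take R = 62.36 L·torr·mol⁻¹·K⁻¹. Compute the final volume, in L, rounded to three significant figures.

V₄ ≈ 124 L

Reversible adiabatic, γ = 1.30: P₂ = P₁·(T₂/T₁)^(γ/(γ−1)) = 1.569e+04 torr; V₂ = V₁·(T₁/T₂)^(1/(γ−1)) = 2.996 L.
Isobaric, so V/T is constant: P₃ = P₂; V₃ = V₂·(T₃/T₂) = 4.781 L.
Adiabatic (γ = 1.30), T V^(γ−1) and P V^γ constant: P₄ = P₃·(T₄/T₃)^(γ/(γ−1)) = 228.8 torr; V₄ = V₃·(T₃/T₄)^(1/(γ−1)) = 123.6 L.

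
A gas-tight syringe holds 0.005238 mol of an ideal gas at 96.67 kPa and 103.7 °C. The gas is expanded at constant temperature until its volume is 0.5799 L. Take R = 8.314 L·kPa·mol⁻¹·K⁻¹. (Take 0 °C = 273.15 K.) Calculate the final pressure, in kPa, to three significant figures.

Convert: T₁ = 376.8 K.
From PV = nRT: V₁ = nRT₁/P₁ = 0.1698 L.
Isothermal, so P V is constant: T₂ = T₁; P₂ = P₁·(V₁/V₂) = 28.30 kPa.

P₂ ≈ 28.3 kPa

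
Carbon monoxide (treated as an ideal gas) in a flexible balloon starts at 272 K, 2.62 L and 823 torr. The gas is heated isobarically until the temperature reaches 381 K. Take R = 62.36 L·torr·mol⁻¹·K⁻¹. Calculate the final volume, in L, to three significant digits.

V₂ ≈ 3.67 L

Isobaric, so V/T is constant: P₂ = P₁; V₂ = V₁·(T₂/T₁) = 3.670 L.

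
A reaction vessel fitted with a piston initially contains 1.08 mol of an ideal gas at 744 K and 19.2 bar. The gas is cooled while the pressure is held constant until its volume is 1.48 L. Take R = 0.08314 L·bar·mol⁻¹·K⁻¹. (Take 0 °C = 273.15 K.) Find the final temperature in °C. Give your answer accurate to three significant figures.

T₂ ≈ 43.3 °C

From PV = nRT: V₁ = nRT₁/P₁ = 3.479 L.
P constant ⇒ V ∝ T: P₂ = P₁; T₂ = T₁·(V₂/V₁) = 316.5 K.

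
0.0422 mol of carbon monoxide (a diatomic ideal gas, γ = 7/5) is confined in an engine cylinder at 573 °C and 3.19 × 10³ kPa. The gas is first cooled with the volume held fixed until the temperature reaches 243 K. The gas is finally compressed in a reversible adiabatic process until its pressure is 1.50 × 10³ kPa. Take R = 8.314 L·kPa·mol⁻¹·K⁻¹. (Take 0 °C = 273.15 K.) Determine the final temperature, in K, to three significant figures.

Convert: T₁ = 846.1 K.
From PV = nRT: V₁ = nRT₁/P₁ = 0.09306 L.
V constant ⇒ P ∝ T: V₂ = V₁; P₂ = P₁·(T₂/T₁) = 916.1 kPa.
Reversible adiabatic, γ = 7/5: T₃ = T₂·(P₃/P₂)^((γ−1)/γ) = 279.8 K; V₃ = V₂·(P₂/P₃)^(1/γ) = 0.06544 L.

T₃ ≈ 280 K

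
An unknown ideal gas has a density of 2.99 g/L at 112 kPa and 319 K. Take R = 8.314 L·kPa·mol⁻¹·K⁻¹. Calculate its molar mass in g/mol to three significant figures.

M ≈ 70.8 g/mol

ρ = PM/(RT) ⇒ M = ρRT/P = (2.99 × 8.314 × 319.0) / 112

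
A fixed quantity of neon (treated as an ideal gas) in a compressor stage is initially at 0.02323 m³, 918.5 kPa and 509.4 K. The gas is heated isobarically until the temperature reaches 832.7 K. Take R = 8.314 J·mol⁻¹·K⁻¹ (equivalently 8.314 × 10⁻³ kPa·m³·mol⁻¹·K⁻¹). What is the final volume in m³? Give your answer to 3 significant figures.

Isobaric, so V/T is constant: P₂ = P₁; V₂ = V₁·(T₂/T₁) = 0.03797 m³.

V₂ ≈ 0.0380 m³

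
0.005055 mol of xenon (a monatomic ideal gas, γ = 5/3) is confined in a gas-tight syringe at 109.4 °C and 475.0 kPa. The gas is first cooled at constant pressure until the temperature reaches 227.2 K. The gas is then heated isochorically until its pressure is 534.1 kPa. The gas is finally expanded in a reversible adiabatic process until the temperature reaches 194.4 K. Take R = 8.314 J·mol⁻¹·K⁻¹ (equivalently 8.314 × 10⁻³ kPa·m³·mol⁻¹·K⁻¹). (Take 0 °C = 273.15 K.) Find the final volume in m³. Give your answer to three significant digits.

Convert: T₁ = 382.5 K.
From PV = nRT: V₁ = nRT₁/P₁ = 3.385e-05 m³.
Isobaric, so V/T is constant: P₂ = P₁; V₂ = V₁·(T₂/T₁) = 2.010e-05 m³.
Isochoric, so P/T is constant: V₃ = V₂; T₃ = T₂·(P₃/P₂) = 255.5 K.
Reversible adiabatic, γ = 5/3: P₄ = P₃·(T₄/T₃)^(γ/(γ−1)) = 269.8 kPa; V₄ = V₃·(T₃/T₄)^(1/(γ−1)) = 3.028e-05 m³.

V₄ ≈ 3.03e-05 m³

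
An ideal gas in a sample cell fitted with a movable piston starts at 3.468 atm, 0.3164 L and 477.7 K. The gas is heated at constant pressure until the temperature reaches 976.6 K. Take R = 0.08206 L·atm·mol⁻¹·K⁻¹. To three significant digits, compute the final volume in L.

V₂ ≈ 0.647 L

Isobaric, so V/T is constant: P₂ = P₁; V₂ = V₁·(T₂/T₁) = 0.6468 L.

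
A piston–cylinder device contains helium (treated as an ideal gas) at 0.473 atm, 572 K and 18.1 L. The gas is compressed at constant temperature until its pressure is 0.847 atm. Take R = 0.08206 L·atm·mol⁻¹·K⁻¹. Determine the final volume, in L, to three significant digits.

Isothermal, so P V is constant: T₂ = T₁; V₂ = V₁·(P₁/P₂) = 10.11 L.

V₂ ≈ 10.1 L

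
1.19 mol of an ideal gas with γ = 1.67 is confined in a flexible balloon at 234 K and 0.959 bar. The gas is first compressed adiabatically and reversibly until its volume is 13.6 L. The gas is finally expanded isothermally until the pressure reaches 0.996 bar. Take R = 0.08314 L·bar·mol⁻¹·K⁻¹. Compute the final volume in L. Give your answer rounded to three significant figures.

V₃ ≈ 34.1 L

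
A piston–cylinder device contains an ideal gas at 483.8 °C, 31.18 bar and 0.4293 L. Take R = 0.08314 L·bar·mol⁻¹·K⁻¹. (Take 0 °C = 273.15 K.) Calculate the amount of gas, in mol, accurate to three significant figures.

n ≈ 0.213 mol

Convert: T = 756.95 K.
PV = nRT ⇒ n = PV/(RT) = (31.18 × 0.4293) / (0.08314 × 756.95)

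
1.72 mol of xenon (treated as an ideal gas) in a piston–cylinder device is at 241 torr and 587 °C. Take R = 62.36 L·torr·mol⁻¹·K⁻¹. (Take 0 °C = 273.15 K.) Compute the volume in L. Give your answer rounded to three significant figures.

Convert: T = 860.15 K.
PV = nRT ⇒ V = nRT/P = (1.72 × 62.36 × 860.15) / 241

V ≈ 383 L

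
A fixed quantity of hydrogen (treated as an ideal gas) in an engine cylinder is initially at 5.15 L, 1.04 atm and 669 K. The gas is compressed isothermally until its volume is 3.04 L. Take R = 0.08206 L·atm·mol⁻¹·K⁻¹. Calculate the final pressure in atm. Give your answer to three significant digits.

Isothermal, so P V is constant: T₂ = T₁; P₂ = P₁·(V₁/V₂) = 1.762 atm.

P₂ ≈ 1.76 atm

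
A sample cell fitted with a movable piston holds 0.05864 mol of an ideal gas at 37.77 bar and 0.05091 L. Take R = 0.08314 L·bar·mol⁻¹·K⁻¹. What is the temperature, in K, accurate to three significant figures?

T ≈ 394 K

PV = nRT ⇒ T = PV/(nR) = (37.77 × 0.05091) / (0.05864 × 0.08314)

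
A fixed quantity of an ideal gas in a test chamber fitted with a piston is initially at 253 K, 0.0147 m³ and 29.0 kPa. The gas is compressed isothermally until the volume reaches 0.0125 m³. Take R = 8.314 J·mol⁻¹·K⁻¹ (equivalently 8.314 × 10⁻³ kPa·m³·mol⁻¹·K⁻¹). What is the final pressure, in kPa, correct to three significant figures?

P₂ ≈ 34.1 kPa

Isothermal, so P V is constant: T₂ = T₁; P₂ = P₁·(V₁/V₂) = 34.10 kPa.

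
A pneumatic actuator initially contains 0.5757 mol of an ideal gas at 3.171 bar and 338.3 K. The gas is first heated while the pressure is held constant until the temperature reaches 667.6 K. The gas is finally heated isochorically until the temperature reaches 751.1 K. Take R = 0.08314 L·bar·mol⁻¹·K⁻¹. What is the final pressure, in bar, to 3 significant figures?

P₃ ≈ 3.57 bar

From PV = nRT: V₁ = nRT₁/P₁ = 5.106 L.
P constant ⇒ V ∝ T: P₂ = P₁; V₂ = V₁·(T₂/T₁) = 10.08 L.
Isochoric, so P/T is constant: V₃ = V₂; P₃ = P₂·(T₃/T₂) = 3.568 bar.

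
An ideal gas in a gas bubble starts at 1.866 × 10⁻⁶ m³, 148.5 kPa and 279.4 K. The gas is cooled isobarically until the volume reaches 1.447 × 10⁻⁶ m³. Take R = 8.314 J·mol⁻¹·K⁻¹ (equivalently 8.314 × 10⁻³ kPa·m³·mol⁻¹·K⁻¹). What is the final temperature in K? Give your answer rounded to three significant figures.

T₂ ≈ 217 K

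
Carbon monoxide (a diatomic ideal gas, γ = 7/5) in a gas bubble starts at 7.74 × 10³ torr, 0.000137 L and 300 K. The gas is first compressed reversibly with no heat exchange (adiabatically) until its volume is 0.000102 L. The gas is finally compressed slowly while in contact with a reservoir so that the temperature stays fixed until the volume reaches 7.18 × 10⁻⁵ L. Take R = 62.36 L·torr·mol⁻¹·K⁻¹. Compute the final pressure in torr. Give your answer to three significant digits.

Adiabatic (γ = 7/5), T V^(γ−1) and P V^γ constant: T₂ = T₁·(V₁/V₂)^(γ−1) = 337.6 K; P₂ = P₁·(V₁/V₂)^γ = 1.170e+04 torr.
T constant ⇒ Boyle's law P V = const: T₃ = T₂; P₃ = P₂·(V₂/V₃) = 1.662e+04 torr.

P₃ ≈ 1.66e+04 torr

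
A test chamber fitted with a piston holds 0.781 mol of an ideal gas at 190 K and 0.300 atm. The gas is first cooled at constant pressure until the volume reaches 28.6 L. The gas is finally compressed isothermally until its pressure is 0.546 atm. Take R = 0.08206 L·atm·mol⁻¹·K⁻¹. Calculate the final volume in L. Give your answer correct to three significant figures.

V₃ ≈ 15.7 L

From PV = nRT: V₁ = nRT₁/P₁ = 40.59 L.
Isobaric, so V/T is constant: P₂ = P₁; T₂ = T₁·(V₂/V₁) = 133.9 K.
T constant ⇒ Boyle's law P V = const: T₃ = T₂; V₃ = V₂·(P₂/P₃) = 15.71 L.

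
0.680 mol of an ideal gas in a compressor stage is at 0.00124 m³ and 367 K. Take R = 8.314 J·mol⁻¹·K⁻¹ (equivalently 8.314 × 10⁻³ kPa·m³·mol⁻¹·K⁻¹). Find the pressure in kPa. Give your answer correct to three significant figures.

PV = nRT ⇒ P = nRT/V = (0.680 × 8.314 × 10⁻³ × 367) / 0.00124

P ≈ 1.67e+03 kPa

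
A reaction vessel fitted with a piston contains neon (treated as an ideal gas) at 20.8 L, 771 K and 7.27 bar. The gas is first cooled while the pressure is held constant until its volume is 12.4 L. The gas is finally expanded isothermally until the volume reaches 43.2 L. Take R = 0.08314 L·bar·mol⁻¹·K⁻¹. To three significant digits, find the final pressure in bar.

P constant ⇒ V ∝ T: P₂ = P₁; T₂ = T₁·(V₂/V₁) = 459.6 K.
Isothermal, so P V is constant: T₃ = T₂; P₃ = P₂·(V₂/V₃) = 2.087 bar.

P₃ ≈ 2.09 bar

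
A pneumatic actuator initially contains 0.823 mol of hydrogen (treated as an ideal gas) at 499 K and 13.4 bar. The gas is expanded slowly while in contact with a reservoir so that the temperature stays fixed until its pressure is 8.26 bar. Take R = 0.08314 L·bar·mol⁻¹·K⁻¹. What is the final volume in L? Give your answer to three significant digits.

From PV = nRT: V₁ = nRT₁/P₁ = 2.548 L.
Isothermal, so P V is constant: T₂ = T₁; V₂ = V₁·(P₁/P₂) = 4.134 L.

V₂ ≈ 4.13 L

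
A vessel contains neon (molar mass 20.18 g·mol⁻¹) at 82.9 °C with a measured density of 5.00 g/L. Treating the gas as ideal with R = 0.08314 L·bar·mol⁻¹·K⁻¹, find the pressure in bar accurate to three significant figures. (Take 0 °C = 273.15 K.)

P ≈ 7.33 bar

ρ = PM/(RT) ⇒ P = ρRT/M = (5.00 × 0.08314 × 356.0) / 20.18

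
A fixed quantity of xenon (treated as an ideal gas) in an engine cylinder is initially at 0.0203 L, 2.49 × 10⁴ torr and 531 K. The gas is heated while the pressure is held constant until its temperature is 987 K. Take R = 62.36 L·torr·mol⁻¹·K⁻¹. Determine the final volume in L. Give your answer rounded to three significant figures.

V₂ ≈ 0.0377 L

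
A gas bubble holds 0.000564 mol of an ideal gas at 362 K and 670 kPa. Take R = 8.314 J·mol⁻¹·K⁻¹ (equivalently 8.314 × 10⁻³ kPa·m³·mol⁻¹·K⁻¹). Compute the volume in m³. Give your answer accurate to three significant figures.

V ≈ 2.53e-06 m³

PV = nRT ⇒ V = nRT/P = (0.000564 × 8.314 × 10⁻³ × 362) / 670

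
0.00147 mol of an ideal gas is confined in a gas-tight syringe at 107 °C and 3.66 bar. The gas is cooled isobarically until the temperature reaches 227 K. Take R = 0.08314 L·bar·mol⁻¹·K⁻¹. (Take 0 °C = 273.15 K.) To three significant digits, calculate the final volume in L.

V₂ ≈ 0.00758 L

Convert: T₁ = 380.1 K.
From PV = nRT: V₁ = nRT₁/P₁ = 0.01269 L.
Isobaric, so V/T is constant: P₂ = P₁; V₂ = V₁·(T₂/T₁) = 0.007580 L.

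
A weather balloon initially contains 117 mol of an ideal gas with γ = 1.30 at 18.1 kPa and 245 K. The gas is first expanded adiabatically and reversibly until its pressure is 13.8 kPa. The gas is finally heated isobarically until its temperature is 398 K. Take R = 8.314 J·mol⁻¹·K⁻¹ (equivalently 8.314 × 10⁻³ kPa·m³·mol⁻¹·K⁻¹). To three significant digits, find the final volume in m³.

V₃ ≈ 28.1 m³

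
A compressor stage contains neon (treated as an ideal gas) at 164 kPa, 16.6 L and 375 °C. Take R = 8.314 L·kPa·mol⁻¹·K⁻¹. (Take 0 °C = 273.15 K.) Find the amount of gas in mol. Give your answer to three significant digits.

n ≈ 0.505 mol

Convert: T = 648.15 K.
PV = nRT ⇒ n = PV/(RT) = (164 × 16.6) / (8.314 × 648.15)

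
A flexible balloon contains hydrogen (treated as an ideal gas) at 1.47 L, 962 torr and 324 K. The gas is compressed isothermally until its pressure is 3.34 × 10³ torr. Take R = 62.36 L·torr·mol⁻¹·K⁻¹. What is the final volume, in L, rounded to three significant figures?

V₂ ≈ 0.423 L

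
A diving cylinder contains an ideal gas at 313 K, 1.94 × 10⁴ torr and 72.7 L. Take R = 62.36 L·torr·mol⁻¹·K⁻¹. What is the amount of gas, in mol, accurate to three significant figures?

n ≈ 72.3 mol

PV = nRT ⇒ n = PV/(RT) = (1.94e+04 × 72.7) / (62.36 × 313)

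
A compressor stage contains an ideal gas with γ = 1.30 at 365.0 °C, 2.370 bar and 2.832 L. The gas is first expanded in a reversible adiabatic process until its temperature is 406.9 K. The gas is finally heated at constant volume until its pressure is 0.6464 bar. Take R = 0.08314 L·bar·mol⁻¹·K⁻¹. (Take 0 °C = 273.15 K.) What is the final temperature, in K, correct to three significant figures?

T₃ ≈ 780 K

Convert: T₁ = 638.1 K.
Reversible adiabatic, γ = 1.30: P₂ = P₁·(T₂/T₁)^(γ/(γ−1)) = 0.3372 bar; V₂ = V₁·(T₁/T₂)^(1/(γ−1)) = 12.69 L.
V constant ⇒ P ∝ T: V₃ = V₂; T₃ = T₂·(P₃/P₂) = 780.1 K.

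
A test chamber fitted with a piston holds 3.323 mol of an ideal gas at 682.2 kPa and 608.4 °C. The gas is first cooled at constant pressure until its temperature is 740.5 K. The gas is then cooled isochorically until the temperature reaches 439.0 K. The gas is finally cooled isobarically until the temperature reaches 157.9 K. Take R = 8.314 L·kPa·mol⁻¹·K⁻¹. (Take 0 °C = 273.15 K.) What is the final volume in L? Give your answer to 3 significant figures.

Convert: T₁ = 881.5 K.
From PV = nRT: V₁ = nRT₁/P₁ = 35.70 L.
P constant ⇒ V ∝ T: P₂ = P₁; V₂ = V₁·(T₂/T₁) = 29.99 L.
V constant ⇒ P ∝ T: V₃ = V₂; P₃ = P₂·(T₃/T₂) = 404.4 kPa.
P constant ⇒ V ∝ T: P₄ = P₃; V₄ = V₃·(T₄/T₃) = 10.79 L.

V₄ ≈ 10.8 L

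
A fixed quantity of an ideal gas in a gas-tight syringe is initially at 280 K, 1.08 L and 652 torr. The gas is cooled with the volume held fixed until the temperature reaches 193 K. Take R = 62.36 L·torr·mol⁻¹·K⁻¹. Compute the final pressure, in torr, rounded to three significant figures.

P₂ ≈ 449 torr

V constant ⇒ P ∝ T: V₂ = V₁; P₂ = P₁·(T₂/T₁) = 449.4 torr.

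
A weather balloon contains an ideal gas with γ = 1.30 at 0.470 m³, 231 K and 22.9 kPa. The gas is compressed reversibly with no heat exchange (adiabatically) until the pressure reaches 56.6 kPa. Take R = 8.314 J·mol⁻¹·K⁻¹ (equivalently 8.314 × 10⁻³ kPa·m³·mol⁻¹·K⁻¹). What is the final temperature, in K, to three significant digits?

T₂ ≈ 285 K

Reversible adiabatic, γ = 1.30: T₂ = T₁·(P₂/P₁)^((γ−1)/γ) = 284.6 K; V₂ = V₁·(P₁/P₂)^(1/γ) = 0.2343 m³.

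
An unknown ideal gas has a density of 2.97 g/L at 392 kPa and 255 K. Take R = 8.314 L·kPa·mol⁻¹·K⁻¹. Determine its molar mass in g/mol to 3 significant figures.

M ≈ 16.1 g/mol

ρ = PM/(RT) ⇒ M = ρRT/P = (2.97 × 8.314 × 255.0) / 392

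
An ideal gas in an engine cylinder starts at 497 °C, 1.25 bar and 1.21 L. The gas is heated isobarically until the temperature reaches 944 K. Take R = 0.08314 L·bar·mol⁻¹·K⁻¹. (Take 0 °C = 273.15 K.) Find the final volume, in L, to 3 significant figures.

Convert: T₁ = 770.1 K.
Isobaric, so V/T is constant: P₂ = P₁; V₂ = V₁·(T₂/T₁) = 1.483 L.

V₂ ≈ 1.48 L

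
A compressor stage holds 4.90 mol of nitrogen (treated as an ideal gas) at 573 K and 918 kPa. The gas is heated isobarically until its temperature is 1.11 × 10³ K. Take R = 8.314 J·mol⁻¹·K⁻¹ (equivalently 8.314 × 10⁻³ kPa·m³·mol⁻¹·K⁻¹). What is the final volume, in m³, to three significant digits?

V₂ ≈ 0.0493 m³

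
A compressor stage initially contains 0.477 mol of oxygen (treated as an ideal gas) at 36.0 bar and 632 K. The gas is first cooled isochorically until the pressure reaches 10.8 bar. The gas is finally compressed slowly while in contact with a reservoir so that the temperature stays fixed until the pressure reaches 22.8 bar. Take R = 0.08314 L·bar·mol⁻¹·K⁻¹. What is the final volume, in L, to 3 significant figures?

V₃ ≈ 0.330 L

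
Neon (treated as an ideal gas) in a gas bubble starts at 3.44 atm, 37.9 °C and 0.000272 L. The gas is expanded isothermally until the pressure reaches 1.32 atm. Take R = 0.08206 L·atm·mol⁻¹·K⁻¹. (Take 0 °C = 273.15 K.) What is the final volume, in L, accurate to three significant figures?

Convert: T₁ = 311.0 K.
Isothermal, so P V is constant: T₂ = T₁; V₂ = V₁·(P₁/P₂) = 0.0007088 L.

V₂ ≈ 0.000709 L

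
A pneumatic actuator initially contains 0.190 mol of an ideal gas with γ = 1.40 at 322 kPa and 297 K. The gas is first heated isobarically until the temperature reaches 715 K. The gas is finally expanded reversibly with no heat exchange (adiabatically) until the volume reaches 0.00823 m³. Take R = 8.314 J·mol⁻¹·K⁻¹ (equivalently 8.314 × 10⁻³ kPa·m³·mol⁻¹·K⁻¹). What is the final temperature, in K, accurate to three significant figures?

T₃ ≈ 508 K

From PV = nRT: V₁ = nRT₁/P₁ = 0.001457 m³.
P constant ⇒ V ∝ T: P₂ = P₁; V₂ = V₁·(T₂/T₁) = 0.003508 m³.
Adiabatic (γ = 1.40), T V^(γ−1) and P V^γ constant: T₃ = T₂·(V₂/V₃)^(γ−1) = 508.3 K; P₃ = P₂·(V₂/V₃)^γ = 97.57 kPa.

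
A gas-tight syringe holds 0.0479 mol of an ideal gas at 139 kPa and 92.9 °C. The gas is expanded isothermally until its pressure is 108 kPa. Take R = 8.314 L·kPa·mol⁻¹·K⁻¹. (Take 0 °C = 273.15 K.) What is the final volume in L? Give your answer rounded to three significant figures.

V₂ ≈ 1.35 L

Convert: T₁ = 366.0 K.
From PV = nRT: V₁ = nRT₁/P₁ = 1.049 L.
T constant ⇒ Boyle's law P V = const: T₂ = T₁; V₂ = V₁·(P₁/P₂) = 1.350 L.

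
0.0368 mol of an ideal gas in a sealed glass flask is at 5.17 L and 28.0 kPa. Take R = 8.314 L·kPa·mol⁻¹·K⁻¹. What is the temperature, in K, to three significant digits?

PV = nRT ⇒ T = PV/(nR) = (28.0 × 5.17) / (0.0368 × 8.314)

T ≈ 473 K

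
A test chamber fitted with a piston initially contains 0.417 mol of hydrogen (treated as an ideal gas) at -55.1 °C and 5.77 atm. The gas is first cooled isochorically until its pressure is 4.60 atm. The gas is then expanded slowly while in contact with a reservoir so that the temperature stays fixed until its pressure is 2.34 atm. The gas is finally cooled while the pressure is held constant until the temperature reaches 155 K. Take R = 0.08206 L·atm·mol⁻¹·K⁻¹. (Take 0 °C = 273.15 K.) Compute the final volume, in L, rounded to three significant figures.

V₄ ≈ 2.27 L

Convert: T₁ = 218.0 K.
From PV = nRT: V₁ = nRT₁/P₁ = 1.293 L.
Isochoric, so P/T is constant: V₂ = V₁; T₂ = T₁·(P₂/P₁) = 173.8 K.
T constant ⇒ Boyle's law P V = const: T₃ = T₂; V₃ = V₂·(P₂/P₃) = 2.542 L.
P constant ⇒ V ∝ T: P₄ = P₃; V₄ = V₃·(T₄/T₃) = 2.267 L.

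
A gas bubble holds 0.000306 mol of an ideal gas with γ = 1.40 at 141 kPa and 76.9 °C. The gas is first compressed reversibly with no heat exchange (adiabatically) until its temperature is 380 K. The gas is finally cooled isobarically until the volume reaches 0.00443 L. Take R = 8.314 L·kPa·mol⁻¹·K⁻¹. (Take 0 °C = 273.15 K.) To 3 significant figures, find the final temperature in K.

T₃ ≈ 327 K

Convert: T₁ = 350.0 K.
From PV = nRT: V₁ = nRT₁/P₁ = 0.006316 L.
Reversible adiabatic, γ = 1.40: P₂ = P₁·(T₂/T₁)^(γ/(γ−1)) = 187.9 kPa; V₂ = V₁·(T₁/T₂)^(1/(γ−1)) = 0.005144 L.
Isobaric, so V/T is constant: P₃ = P₂; T₃ = T₂·(V₃/V₂) = 327.2 K.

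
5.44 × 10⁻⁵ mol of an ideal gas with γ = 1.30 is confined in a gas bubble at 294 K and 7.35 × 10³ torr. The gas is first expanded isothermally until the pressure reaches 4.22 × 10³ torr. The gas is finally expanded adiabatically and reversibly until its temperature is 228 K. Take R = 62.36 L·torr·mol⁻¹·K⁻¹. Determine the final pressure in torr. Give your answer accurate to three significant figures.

From PV = nRT: V₁ = nRT₁/P₁ = 0.0001357 L.
T constant ⇒ Boyle's law P V = const: T₂ = T₁; V₂ = V₁·(P₁/P₂) = 0.0002363 L.
Adiabatic (γ = 1.30), T V^(γ−1) and P V^γ constant: P₃ = P₂·(T₃/T₂)^(γ/(γ−1)) = 1402 torr; V₃ = V₂·(T₂/T₃)^(1/(γ−1)) = 0.0005515 L.

P₃ ≈ 1.40e+03 torr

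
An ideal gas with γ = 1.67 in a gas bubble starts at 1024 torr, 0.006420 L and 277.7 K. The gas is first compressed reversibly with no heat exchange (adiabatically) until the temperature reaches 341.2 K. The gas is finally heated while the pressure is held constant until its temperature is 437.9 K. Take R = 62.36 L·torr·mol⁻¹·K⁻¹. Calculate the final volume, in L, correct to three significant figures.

Reversible adiabatic, γ = 1.67: P₂ = P₁·(T₂/T₁)^(γ/(γ−1)) = 1711 torr; V₂ = V₁·(T₁/T₂)^(1/(γ−1)) = 0.004721 L.
Isobaric, so V/T is constant: P₃ = P₂; V₃ = V₂·(T₃/T₂) = 0.006059 L.

V₃ ≈ 0.00606 L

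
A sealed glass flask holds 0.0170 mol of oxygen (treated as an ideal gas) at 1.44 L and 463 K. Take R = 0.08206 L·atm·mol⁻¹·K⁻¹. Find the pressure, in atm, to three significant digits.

P ≈ 0.449 atm

PV = nRT ⇒ P = nRT/V = (0.0170 × 0.08206 × 463) / 1.44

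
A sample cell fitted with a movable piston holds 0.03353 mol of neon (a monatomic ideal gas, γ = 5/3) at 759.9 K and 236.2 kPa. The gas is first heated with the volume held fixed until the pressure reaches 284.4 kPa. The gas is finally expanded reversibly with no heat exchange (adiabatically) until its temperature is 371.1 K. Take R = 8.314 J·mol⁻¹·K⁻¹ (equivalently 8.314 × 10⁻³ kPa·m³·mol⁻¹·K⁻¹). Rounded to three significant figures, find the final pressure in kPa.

From PV = nRT: V₁ = nRT₁/P₁ = 0.0008969 m³.
V constant ⇒ P ∝ T: V₂ = V₁; T₂ = T₁·(P₂/P₁) = 915.0 K.
Adiabatic (γ = 5/3), T V^(γ−1) and P V^γ constant: P₃ = P₂·(T₃/T₂)^(γ/(γ−1)) = 29.79 kPa; V₃ = V₂·(T₂/T₃)^(1/(γ−1)) = 0.003472 m³.

P₃ ≈ 29.8 kPa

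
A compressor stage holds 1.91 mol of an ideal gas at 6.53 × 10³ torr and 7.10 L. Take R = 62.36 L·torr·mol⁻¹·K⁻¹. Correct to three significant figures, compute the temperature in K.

T ≈ 389 K

PV = nRT ⇒ T = PV/(nR) = (6.53e+03 × 7.10) / (1.91 × 62.36)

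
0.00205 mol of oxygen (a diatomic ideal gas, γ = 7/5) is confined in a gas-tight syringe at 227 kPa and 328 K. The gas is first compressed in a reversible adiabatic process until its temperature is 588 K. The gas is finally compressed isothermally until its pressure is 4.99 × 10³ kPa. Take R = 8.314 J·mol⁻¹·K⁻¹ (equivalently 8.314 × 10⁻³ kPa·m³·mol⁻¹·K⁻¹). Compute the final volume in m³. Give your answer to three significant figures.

V₃ ≈ 2.01e-06 m³

From PV = nRT: V₁ = nRT₁/P₁ = 2.463e-05 m³.
Adiabatic (γ = 7/5), T V^(γ−1) and P V^γ constant: P₂ = P₁·(T₂/T₁)^(γ/(γ−1)) = 1751 kPa; V₂ = V₁·(T₁/T₂)^(1/(γ−1)) = 5.723e-06 m³.
T constant ⇒ Boyle's law P V = const: T₃ = T₂; V₃ = V₂·(P₂/P₃) = 2.008e-06 m³.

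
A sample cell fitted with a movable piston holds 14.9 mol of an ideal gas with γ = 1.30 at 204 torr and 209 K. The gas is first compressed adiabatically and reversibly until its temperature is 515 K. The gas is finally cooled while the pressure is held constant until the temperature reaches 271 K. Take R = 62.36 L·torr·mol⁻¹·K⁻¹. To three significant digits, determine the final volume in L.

From PV = nRT: V₁ = nRT₁/P₁ = 951.9 L.
Adiabatic (γ = 1.30), T V^(γ−1) and P V^γ constant: P₂ = P₁·(T₂/T₁)^(γ/(γ−1)) = 1.016e+04 torr; V₂ = V₁·(T₁/T₂)^(1/(γ−1)) = 47.11 L.
P constant ⇒ V ∝ T: P₃ = P₂; V₃ = V₂·(T₃/T₂) = 24.79 L.

V₃ ≈ 24.8 L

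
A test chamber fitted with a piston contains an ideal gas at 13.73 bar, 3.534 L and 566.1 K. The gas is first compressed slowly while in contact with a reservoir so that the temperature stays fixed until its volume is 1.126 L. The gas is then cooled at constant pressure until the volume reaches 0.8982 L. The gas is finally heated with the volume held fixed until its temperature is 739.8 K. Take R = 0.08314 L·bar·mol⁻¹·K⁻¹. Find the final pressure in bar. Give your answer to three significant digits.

P₄ ≈ 70.6 bar

T constant ⇒ Boyle's law P V = const: T₂ = T₁; P₂ = P₁·(V₁/V₂) = 43.09 bar.
P constant ⇒ V ∝ T: P₃ = P₂; T₃ = T₂·(V₃/V₂) = 451.6 K.
Isochoric, so P/T is constant: V₄ = V₃; P₄ = P₃·(T₄/T₃) = 70.60 bar.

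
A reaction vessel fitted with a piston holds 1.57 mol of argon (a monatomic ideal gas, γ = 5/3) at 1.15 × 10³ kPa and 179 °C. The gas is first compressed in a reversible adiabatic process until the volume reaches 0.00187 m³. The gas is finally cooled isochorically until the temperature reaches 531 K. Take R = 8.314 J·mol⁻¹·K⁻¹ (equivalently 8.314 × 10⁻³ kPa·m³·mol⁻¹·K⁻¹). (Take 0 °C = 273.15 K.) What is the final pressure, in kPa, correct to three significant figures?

P₃ ≈ 3.71e+03 kPa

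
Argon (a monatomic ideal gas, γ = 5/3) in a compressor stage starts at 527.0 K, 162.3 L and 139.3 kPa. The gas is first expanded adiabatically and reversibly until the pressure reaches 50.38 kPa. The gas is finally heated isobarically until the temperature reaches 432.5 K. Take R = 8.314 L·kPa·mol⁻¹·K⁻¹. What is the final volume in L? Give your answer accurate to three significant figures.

V₃ ≈ 368 L

Reversible adiabatic, γ = 5/3: T₂ = T₁·(P₂/P₁)^((γ−1)/γ) = 350.9 K; V₂ = V₁·(P₁/P₂)^(1/γ) = 298.8 L.
P constant ⇒ V ∝ T: P₃ = P₂; V₃ = V₂·(T₃/T₂) = 368.3 L.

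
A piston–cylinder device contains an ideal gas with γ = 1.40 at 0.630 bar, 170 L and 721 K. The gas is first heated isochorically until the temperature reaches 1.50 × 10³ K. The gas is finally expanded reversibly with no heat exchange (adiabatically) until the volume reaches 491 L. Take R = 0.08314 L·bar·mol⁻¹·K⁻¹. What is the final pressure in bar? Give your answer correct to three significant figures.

P₃ ≈ 0.297 bar

Isochoric, so P/T is constant: V₂ = V₁; P₂ = P₁·(T₂/T₁) = 1.311 bar.
Adiabatic (γ = 1.40), T V^(γ−1) and P V^γ constant: T₃ = T₂·(V₂/V₃)^(γ−1) = 981.4 K; P₃ = P₂·(V₂/V₃)^γ = 0.2969 bar.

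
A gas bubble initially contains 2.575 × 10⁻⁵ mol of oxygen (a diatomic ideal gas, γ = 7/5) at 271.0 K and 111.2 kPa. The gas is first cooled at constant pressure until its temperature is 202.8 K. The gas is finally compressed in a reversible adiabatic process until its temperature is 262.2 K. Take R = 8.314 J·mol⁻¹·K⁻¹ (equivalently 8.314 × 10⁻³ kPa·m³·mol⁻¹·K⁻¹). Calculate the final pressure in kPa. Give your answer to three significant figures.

From PV = nRT: V₁ = nRT₁/P₁ = 5.217e-07 m³.
P constant ⇒ V ∝ T: P₂ = P₁; V₂ = V₁·(T₂/T₁) = 3.904e-07 m³.
Adiabatic (γ = 7/5), T V^(γ−1) and P V^γ constant: P₃ = P₂·(T₃/T₂)^(γ/(γ−1)) = 273.3 kPa; V₃ = V₂·(T₂/T₃)^(1/(γ−1)) = 2.054e-07 m³.

P₃ ≈ 273 kPa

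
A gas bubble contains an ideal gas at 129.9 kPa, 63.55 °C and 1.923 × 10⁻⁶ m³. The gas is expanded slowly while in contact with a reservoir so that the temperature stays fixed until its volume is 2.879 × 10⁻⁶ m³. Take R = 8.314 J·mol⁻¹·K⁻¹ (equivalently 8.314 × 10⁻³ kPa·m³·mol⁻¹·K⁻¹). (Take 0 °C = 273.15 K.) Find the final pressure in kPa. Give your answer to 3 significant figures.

P₂ ≈ 86.8 kPa

Convert: T₁ = 336.7 K.
T constant ⇒ Boyle's law P V = const: T₂ = T₁; P₂ = P₁·(V₁/V₂) = 86.77 kPa.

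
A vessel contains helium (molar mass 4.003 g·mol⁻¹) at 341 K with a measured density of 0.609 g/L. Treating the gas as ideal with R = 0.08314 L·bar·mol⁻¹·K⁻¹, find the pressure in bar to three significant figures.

P ≈ 4.31 bar

ρ = PM/(RT) ⇒ P = ρRT/M = (0.609 × 0.08314 × 341.0) / 4.003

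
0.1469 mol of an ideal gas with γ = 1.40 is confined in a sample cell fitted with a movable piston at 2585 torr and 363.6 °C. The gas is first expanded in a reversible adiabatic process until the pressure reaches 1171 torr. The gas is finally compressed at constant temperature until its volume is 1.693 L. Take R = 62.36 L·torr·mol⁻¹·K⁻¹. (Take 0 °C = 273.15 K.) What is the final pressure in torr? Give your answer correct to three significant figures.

P₃ ≈ 2.75e+03 torr

Convert: T₁ = 636.8 K.
From PV = nRT: V₁ = nRT₁/P₁ = 2.257 L.
Reversible adiabatic, γ = 1.40: T₂ = T₁·(P₂/P₁)^((γ−1)/γ) = 507.8 K; V₂ = V₁·(P₁/P₂)^(1/γ) = 3.973 L.
T constant ⇒ Boyle's law P V = const: T₃ = T₂; P₃ = P₂·(V₂/V₃) = 2748 torr.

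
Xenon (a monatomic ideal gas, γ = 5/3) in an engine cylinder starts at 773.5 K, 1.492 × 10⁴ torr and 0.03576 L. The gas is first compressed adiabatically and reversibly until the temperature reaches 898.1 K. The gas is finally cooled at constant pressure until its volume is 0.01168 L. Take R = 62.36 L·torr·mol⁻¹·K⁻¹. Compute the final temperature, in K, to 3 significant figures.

Adiabatic (γ = 5/3), T V^(γ−1) and P V^γ constant: P₂ = P₁·(T₂/T₁)^(γ/(γ−1)) = 2.167e+04 torr; V₂ = V₁·(T₁/T₂)^(1/(γ−1)) = 0.02858 L.
P constant ⇒ V ∝ T: P₃ = P₂; T₃ = T₂·(V₃/V₂) = 367.0 K.

T₃ ≈ 367 K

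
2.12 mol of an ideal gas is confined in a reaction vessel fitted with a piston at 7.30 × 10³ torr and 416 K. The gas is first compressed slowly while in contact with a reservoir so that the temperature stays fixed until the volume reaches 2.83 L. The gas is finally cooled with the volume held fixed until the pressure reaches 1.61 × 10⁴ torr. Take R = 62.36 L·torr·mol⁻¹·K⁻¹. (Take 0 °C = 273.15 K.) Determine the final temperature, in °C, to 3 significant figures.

T₃ ≈ 71.5 °C

From PV = nRT: V₁ = nRT₁/P₁ = 7.534 L.
T constant ⇒ Boyle's law P V = const: T₂ = T₁; P₂ = P₁·(V₁/V₂) = 1.943e+04 torr.
V constant ⇒ P ∝ T: V₃ = V₂; T₃ = T₂·(P₃/P₂) = 344.6 K.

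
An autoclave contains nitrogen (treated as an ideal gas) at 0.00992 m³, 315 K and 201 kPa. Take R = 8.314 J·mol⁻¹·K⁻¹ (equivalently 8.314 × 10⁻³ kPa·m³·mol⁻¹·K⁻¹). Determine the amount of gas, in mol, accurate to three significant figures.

n ≈ 0.761 mol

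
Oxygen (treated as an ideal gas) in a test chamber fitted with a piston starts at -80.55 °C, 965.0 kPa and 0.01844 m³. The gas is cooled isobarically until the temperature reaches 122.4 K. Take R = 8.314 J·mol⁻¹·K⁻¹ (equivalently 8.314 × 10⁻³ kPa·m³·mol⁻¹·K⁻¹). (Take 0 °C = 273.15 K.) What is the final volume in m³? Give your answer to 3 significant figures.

V₂ ≈ 0.0117 m³

Convert: T₁ = 192.6 K.
P constant ⇒ V ∝ T: P₂ = P₁; V₂ = V₁·(T₂/T₁) = 0.01172 m³.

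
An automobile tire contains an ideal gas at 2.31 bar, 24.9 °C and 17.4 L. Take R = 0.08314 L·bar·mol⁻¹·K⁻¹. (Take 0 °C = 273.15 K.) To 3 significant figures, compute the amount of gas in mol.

Convert: T = 298.05 K.
PV = nRT ⇒ n = PV/(RT) = (2.31 × 17.4) / (0.08314 × 298.05)

n ≈ 1.62 mol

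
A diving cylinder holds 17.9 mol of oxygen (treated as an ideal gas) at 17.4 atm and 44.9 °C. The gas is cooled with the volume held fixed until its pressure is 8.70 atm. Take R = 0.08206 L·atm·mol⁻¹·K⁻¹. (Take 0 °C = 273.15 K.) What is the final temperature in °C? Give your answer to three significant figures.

Convert: T₁ = 318.0 K.
From PV = nRT: V₁ = nRT₁/P₁ = 26.85 L.
Isochoric, so P/T is constant: V₂ = V₁; T₂ = T₁·(P₂/P₁) = 159.0 K.

T₂ ≈ -114 °C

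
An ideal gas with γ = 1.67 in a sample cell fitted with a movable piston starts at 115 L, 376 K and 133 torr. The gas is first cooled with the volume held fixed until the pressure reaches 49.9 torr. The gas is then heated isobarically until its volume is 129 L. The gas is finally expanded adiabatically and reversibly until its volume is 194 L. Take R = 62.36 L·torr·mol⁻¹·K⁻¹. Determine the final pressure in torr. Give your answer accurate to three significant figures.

P₄ ≈ 25.2 torr

V constant ⇒ P ∝ T: V₂ = V₁; T₂ = T₁·(P₂/P₁) = 141.1 K.
Isobaric, so V/T is constant: P₃ = P₂; T₃ = T₂·(V₃/V₂) = 158.2 K.
Reversible adiabatic, γ = 1.67: T₄ = T₃·(V₃/V₄)^(γ−1) = 120.4 K; P₄ = P₃·(V₃/V₄)^γ = 25.24 torr.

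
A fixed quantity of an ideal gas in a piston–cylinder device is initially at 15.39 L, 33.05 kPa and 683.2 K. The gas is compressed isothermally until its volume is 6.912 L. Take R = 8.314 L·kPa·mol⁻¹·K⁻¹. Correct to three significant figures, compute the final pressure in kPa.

Isothermal, so P V is constant: T₂ = T₁; P₂ = P₁·(V₁/V₂) = 73.59 kPa.

P₂ ≈ 73.6 kPa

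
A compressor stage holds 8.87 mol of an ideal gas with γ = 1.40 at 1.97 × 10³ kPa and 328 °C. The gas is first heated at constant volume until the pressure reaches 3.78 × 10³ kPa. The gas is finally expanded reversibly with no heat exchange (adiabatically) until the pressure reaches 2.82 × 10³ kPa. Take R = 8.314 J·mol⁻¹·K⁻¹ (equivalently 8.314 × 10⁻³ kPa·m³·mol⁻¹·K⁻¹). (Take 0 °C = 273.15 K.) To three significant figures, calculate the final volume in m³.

V₃ ≈ 0.0277 m³

Convert: T₁ = 601.1 K.
From PV = nRT: V₁ = nRT₁/P₁ = 0.02250 m³.
Isochoric, so P/T is constant: V₂ = V₁; T₂ = T₁·(P₂/P₁) = 1153 K.
Reversible adiabatic, γ = 1.40: T₃ = T₂·(P₃/P₂)^((γ−1)/γ) = 1061 K; V₃ = V₂·(P₂/P₃)^(1/γ) = 0.02774 m³.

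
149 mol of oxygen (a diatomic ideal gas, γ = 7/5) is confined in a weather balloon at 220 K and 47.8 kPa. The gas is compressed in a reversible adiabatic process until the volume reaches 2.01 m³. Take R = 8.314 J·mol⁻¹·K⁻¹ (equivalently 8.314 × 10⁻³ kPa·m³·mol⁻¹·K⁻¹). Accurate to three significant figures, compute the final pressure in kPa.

From PV = nRT: V₁ = nRT₁/P₁ = 5.702 m³.
Reversible adiabatic, γ = 7/5: T₂ = T₁·(V₁/V₂)^(γ−1) = 333.8 K; P₂ = P₁·(V₁/V₂)^γ = 205.8 kPa.

P₂ ≈ 206 kPa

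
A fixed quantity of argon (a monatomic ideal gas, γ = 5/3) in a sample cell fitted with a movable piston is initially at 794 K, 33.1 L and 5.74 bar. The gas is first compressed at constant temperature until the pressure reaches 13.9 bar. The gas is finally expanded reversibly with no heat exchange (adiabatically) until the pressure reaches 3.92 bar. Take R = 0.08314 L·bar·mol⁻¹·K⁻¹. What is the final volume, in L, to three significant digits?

V₃ ≈ 29.2 L

Isothermal, so P V is constant: T₂ = T₁; V₂ = V₁·(P₁/P₂) = 13.67 L.
Adiabatic (γ = 5/3), T V^(γ−1) and P V^γ constant: T₃ = T₂·(P₃/P₂)^((γ−1)/γ) = 478.6 K; V₃ = V₂·(P₂/P₃)^(1/γ) = 29.21 L.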